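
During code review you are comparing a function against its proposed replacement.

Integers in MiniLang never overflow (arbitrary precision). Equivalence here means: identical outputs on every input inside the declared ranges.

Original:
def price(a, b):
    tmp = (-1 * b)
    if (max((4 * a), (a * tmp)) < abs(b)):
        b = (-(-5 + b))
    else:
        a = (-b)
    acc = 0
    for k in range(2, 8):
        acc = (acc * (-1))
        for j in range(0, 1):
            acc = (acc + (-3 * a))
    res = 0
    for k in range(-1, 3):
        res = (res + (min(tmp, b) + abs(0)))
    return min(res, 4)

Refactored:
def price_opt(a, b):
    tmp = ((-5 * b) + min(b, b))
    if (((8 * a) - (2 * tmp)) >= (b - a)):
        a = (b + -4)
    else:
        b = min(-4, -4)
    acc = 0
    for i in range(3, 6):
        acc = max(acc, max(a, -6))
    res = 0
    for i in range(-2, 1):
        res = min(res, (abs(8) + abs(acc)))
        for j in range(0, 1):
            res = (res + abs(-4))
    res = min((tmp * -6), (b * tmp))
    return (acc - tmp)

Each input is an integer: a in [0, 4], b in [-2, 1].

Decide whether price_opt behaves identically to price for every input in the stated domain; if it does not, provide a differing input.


These are not equivalent — on a=0, b=-2 the outputs split (4 vs -8).
price: tmp becomes 2; next (max((4 * a), (a * tmp)) < abs(b)) evaluates to true; next b becomes 7; next acc becomes 0; next at k=2:; next acc becomes 0; next at j=0:; next acc becomes 0; next at k=3:; next acc becomes 0; next at j=0:; next acc becomes 0; next at k=4:; next acc becomes 0; next at j=0:; next acc becomes 0; next at k=5:; next acc becomes 0; next at j=0:; next acc becomes 0; next at k=6:; next acc becomes 0; next at j=0:; next acc becomes 0; next at k=7:; next acc becomes 0; next at j=0:; next acc becomes 0; next res becomes 0; next at k=-1:; next res becomes 2; next at k=0:; next res becomes 4; next at k=1:; next res becomes 6; next at k=2:; next res becomes 8; next final value 4
price_opt: tmp becomes 8; next (((8 * a) - (2 * tmp)) >= (b - a)) evaluates to false; next b becomes -4; next acc becomes 0; next at i=3:; next acc becomes 0; next at i=4:; next acc becomes 0; next at i=5:; next acc becomes 0; next res becomes 0; next at i=-2:; next res becomes 0; next at j=0:; next res becomes 4; next at i=-1:; next res becomes 4; next at j=0:; next res becomes 8; next at i=0:; next res becomes 8; next at j=0:; next res becomes 12; next res becomes -48; next final value -8
verdict: not equivalent; witness: a=0, b=-2


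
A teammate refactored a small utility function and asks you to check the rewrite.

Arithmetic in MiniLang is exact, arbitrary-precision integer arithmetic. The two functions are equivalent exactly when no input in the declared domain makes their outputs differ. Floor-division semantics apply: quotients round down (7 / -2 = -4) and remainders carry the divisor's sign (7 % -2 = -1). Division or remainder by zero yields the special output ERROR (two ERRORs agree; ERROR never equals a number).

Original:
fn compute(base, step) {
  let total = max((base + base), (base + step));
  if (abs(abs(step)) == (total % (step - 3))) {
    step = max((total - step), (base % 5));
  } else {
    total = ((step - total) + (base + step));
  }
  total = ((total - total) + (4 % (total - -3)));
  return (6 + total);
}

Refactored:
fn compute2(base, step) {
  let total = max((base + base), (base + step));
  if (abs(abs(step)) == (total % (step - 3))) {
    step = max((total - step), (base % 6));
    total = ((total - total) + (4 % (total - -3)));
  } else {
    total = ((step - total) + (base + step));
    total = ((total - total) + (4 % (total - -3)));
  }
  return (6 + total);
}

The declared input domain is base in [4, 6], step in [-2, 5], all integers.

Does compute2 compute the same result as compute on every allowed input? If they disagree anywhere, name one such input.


The suspicious edit (`5` became `6`) never changes the result for any input inside the declared domain.
Spot check at base=4, step=5 — compute: total=9, then (abs(abs(step)) == (total % (step - 3))) is false, then total=5, then total=4, then returns 10. compute2: total=9, then (abs(abs(step)) == (total % (step - 3))) is false, then total=5, then total=4, then returns 10. Both give 10.
Sweeping the whole domain (24 inputs) finds no disagreement.
verdict: equivalent


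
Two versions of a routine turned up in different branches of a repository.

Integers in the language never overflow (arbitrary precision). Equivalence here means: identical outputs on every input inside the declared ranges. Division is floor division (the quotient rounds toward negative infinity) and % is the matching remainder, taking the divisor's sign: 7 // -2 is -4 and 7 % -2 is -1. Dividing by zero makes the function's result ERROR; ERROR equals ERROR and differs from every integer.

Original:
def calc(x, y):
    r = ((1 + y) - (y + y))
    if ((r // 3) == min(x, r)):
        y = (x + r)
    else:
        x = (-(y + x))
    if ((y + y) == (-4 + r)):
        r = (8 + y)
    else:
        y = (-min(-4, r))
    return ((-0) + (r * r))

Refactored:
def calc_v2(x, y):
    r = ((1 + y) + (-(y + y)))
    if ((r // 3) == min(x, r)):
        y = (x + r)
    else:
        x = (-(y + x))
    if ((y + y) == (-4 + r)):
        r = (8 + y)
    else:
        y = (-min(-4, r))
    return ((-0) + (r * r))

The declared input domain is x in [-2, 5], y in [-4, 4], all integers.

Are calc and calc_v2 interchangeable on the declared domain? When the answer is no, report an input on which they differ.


Behavior is preserved: although arithmetic usage differs, the outputs never diverge.
Spot check at x=0, y=4 — calc: r becomes -3; next ((r // 3) == min(x, r)) evaluates to false; next x becomes -4; next ((y + y) == (-4 + r)) evaluates to false; next y becomes 4; next final value 9. calc_v2: r becomes -3; next ((r // 3) == min(x, r)) evaluates to false; next x becomes -4; next ((y + y) == (-4 + r)) evaluates to false; next y becomes 4; next final value 9. Both give 9.
Across all 72 domain points the two functions coincide.
verdict: equivalent


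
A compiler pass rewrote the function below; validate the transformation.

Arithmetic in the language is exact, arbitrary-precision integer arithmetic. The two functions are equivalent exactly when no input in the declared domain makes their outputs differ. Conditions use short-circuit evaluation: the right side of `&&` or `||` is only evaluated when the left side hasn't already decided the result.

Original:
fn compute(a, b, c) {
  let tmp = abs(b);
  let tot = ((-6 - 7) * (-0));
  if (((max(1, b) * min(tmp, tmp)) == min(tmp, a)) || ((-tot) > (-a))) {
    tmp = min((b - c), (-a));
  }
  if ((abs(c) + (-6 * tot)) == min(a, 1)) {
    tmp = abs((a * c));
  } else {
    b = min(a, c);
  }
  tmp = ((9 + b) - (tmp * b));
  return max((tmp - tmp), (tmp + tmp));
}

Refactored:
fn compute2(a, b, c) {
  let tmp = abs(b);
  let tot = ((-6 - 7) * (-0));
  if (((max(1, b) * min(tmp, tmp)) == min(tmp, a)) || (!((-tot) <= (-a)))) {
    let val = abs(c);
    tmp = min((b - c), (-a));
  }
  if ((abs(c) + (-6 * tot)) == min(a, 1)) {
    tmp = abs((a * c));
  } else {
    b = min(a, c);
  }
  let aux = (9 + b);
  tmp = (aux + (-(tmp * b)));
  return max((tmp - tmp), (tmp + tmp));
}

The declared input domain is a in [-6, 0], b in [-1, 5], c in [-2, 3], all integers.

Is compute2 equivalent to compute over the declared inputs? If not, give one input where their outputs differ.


The two versions differ — the changes include comparison usage differs, min/max/abs usage differs, arithmetic usage differs, statement counts differ, boolean connective usage differs, local variable names differ.
Tracing a=-2, b=1, c=2: compute: tmp = 1; tot = 0; (((max(1, b) * min(tmp, tmp)) == min(tmp, a)) || ((-tot) > (-a))) -> false; ((abs(c) + (-6 * tot)) == min(a, 1)) -> false; b = -2; tmp = 9; return 18 | compute2: tmp = 1; tot = 0; (((max(1, b) * min(tmp, tmp)) == min(tmp, a)) || (!((-tot) <= (-a)))) -> false; ((abs(c) + (-6 * tot)) == min(a, 1)) -> false; b = -2; aux = 7; tmp = 9; return 18 — matching result 18.
Checked all 294 inputs in the declared domain: the outputs agree on every one.
verdict: equivalent


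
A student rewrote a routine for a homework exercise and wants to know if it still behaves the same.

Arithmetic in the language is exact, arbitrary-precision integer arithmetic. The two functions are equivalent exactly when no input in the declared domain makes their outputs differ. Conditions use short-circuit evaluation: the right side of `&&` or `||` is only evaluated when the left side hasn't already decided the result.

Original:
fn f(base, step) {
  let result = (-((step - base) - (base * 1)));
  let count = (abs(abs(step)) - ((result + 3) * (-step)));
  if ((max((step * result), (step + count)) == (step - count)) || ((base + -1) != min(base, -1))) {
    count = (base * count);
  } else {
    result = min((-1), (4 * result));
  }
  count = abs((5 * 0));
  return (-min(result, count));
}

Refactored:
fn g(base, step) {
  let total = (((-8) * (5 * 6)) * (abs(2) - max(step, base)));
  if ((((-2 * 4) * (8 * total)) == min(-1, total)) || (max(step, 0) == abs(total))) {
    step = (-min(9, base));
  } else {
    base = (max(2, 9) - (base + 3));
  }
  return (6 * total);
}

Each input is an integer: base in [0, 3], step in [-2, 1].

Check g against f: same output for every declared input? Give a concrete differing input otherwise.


Run the pair on base=0, step=-2.
f: result := 2 | count := -8 | ((max((step * result), (step + count)) == (step - count)) || ((base + -1) != min(base, -1))): false | result := -1 | count := 0 | result 1
g: total := -480 | ((((-2 * 4) * (8 * total)) == min(-1, total)) || (max(step, 0) == abs(total))): false | base := 6 | result -2880
1 != -2880, so the rewrite changes behavior.
verdict: not equivalent; witness: base=0, step=-2


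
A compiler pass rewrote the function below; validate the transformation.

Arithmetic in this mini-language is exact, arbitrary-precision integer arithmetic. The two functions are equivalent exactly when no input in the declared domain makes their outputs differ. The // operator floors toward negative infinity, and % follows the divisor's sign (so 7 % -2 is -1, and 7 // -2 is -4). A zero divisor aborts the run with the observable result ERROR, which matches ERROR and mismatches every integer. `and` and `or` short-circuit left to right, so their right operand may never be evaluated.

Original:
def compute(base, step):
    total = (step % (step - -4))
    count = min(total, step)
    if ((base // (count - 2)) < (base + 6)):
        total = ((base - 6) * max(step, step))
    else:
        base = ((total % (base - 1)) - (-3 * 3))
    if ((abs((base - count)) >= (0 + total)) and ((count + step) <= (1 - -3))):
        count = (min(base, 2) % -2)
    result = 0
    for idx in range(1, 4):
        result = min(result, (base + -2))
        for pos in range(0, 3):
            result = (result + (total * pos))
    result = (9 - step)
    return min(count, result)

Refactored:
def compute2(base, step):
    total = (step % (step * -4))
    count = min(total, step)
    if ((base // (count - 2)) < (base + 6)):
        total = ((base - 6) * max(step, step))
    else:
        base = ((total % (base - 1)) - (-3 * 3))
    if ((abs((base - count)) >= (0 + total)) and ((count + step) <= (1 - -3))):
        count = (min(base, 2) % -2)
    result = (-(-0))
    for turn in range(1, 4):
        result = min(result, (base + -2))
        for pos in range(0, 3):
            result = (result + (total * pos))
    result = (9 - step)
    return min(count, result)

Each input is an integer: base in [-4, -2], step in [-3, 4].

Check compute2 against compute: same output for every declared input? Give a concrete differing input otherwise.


Try base=-4, step=0.
compute: total := 0 | count := 0 | ((base // (count - 2)) < (base + 6)): false | base := 9 | ((abs((base - count)) >= (0 + total)) and ((count + step) <= (1 - -3))): true | count := 0 | result := 0 | iter idx=1: | result := 0 | iter pos=0: | result := 0 | iter pos=1: | result := 0 | iter pos=2: | result := 0 | iter idx=2: | result := 0 | iter pos=0: | result := 0 | iter pos=1: | result := 0 | iter pos=2: | result := 0 | iter idx=3: | result := 0 | iter pos=0: | result := 0 | iter pos=1: | result := 0 | iter pos=2: | result := 0 | result := 9 | result 0
compute2: divide-by-zero, output ERROR
0 vs ERROR — the two versions disagree here.
verdict: not equivalent; witness: base=-4, step=0


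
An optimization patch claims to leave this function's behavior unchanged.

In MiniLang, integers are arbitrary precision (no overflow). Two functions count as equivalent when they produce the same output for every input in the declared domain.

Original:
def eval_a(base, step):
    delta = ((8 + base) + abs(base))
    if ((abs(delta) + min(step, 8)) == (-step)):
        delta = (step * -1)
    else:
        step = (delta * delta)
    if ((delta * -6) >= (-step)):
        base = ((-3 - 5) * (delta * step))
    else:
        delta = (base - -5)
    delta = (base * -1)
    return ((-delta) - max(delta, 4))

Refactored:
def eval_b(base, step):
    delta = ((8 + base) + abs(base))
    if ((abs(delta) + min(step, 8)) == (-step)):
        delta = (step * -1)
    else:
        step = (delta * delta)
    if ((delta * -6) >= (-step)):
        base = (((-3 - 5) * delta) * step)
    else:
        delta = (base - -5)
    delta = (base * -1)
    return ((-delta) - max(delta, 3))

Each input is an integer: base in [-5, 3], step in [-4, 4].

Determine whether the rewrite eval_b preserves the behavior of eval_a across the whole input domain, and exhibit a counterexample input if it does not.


The rewrite breaks on base=-3, step=-4, where the results are -7 and -6.
eval_a: delta = 8; ((abs(delta) + min(step, 8)) == (-step)) -> true; delta = 4; ((delta * -6) >= (-step)) -> false; delta = 2; delta = 3; return -7
eval_b: delta = 8; ((abs(delta) + min(step, 8)) == (-step)) -> true; delta = 4; ((delta * -6) >= (-step)) -> false; delta = 2; delta = 3; return -6
verdict: not equivalent; witness: base=-3, step=-4


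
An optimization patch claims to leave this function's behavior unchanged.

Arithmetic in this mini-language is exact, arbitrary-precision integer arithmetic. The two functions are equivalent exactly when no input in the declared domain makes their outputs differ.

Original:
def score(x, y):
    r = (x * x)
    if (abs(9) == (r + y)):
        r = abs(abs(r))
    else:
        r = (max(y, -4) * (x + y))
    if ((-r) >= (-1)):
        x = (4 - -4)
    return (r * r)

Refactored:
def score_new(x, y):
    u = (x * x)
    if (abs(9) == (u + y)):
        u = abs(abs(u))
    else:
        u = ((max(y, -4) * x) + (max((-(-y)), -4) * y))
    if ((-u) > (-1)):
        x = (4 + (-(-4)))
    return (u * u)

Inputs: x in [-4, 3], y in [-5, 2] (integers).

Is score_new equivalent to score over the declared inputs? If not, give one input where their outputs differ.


Equivalent. Whatever the rewrite altered, no input in the stated domain can expose a difference.
Sweeping the whole domain (64 inputs) finds no disagreement.
Tracing x=0, y=-1: score: r becomes 0; next (abs(9) == (r + y)) evaluates to false; next r becomes 1; next ((-r) >= (-1)) evaluates to true; next x becomes 8; next final value 1 | score_new: u becomes 0; next (abs(9) == (u + y)) evaluates to false; next u becomes 1; next ((-u) > (-1)) evaluates to false; next final value 1 — matching result 1.
verdict: equivalent


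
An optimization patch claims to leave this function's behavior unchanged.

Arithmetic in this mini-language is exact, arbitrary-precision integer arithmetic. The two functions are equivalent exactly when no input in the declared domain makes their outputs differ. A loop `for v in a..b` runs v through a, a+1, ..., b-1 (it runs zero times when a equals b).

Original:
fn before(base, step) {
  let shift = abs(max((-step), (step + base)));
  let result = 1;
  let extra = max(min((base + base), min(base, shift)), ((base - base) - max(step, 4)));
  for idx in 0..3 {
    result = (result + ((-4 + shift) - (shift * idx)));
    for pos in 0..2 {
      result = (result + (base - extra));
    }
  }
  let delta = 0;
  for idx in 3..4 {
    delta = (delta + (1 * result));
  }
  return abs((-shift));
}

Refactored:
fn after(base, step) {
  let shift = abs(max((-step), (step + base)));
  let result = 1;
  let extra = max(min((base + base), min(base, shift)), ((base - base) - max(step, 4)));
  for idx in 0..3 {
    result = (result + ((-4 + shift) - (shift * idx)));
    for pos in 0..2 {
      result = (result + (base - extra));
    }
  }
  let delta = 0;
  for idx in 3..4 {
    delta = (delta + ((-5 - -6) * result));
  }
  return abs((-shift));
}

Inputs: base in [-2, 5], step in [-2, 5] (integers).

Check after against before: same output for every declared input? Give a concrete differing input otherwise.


This is a faithful refactor — arithmetic usage differs; and constant usage differs, but the computed results match everywhere.
Spot check at base=-2, step=5 — before: shift becomes 3; next result becomes 1; next extra becomes -4; next at idx=0:; next result becomes 0; next at pos=0:; next result becomes 2; next at pos=1:; next result becomes 4; next at idx=1:; next result becomes 0; next at pos=0:; next result becomes 2; next at pos=1:; next result becomes 4; next at idx=2:; next result becomes -3; next at pos=0:; next result becomes -1; next at pos=1:; next result becomes 1; next delta becomes 0; next at idx=3:; next delta becomes 1; next final value 3. after: shift becomes 3; next result becomes 1; next extra becomes -4; next at idx=0:; next result becomes 0; next at pos=0:; next result becomes 2; next at pos=1:; next result becomes 4; next at idx=1:; next result becomes 0; next at pos=0:; next result becomes 2; next at pos=1:; next result becomes 4; next at idx=2:; next result becomes -3; next at pos=0:; next result becomes -1; next at pos=1:; next result becomes 1; next delta becomes 0; next at idx=3:; next delta becomes 1; next final value 3. Both give 3.
Sweeping the whole domain (64 inputs) finds no disagreement.
verdict: equivalent


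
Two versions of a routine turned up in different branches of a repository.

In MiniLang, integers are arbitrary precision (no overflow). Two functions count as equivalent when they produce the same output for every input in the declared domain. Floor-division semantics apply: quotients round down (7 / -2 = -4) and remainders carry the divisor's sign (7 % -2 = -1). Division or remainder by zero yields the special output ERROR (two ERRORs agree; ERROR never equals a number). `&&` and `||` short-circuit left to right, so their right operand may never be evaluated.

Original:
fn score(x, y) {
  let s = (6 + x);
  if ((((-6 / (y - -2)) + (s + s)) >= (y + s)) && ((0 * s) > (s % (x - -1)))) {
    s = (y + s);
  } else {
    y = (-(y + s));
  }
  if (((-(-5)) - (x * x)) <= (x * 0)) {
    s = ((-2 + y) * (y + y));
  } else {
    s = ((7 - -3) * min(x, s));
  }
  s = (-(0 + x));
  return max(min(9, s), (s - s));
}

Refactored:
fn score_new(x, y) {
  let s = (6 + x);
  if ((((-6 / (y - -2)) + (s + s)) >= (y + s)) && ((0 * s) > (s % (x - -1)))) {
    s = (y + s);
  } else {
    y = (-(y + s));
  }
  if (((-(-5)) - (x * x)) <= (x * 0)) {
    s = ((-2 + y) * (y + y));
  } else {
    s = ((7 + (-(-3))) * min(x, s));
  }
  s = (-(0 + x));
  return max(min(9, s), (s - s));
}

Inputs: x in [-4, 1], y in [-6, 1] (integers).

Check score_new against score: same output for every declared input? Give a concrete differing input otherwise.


Differences: arithmetic usage differs — yet all 48 inputs agree.
verdict: equivalent


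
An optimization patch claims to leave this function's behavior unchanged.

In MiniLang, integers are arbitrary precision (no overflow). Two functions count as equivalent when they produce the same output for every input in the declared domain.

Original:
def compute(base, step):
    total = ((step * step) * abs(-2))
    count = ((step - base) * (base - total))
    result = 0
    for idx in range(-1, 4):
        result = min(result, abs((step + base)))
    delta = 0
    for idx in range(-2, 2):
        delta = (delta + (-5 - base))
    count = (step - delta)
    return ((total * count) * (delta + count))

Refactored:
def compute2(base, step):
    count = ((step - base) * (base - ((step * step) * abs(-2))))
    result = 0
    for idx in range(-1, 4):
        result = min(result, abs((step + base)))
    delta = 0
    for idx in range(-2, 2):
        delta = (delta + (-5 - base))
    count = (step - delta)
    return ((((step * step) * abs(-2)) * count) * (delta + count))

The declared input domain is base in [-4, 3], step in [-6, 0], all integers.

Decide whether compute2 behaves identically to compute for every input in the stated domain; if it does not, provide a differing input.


Reading the diff, among the changes: arithmetic usage differs; min/max/abs usage differs; statement counts differ; local variable names differ; constant usage differs.
As a probe, take base=3, step=-1: compute runs total becomes 2; next count becomes -4; next result becomes 0; next at idx=-1:; next result becomes 0; next at idx=0:; next result becomes 0; next at idx=1:; next result becomes 0; next at idx=2:; next result becomes 0; next at idx=3:; next result becomes 0; next delta becomes 0; next at idx=-2:; next delta becomes -8; next at idx=-1:; next delta becomes -16; next at idx=0:; next delta becomes -24; next at idx=1:; next delta becomes -32; next count becomes 31; next final value -62; compute2 runs count becomes -4; next result becomes 0; next at idx=-1:; next result becomes 0; next at idx=0:; next result becomes 0; next at idx=1:; next result becomes 0; next at idx=2:; next result becomes 0; next at idx=3:; next result becomes 0; next delta becomes 0; next at idx=-2:; next delta becomes -8; next at idx=-1:; next delta becomes -16; next at idx=0:; next delta becomes -24; next at idx=1:; next delta becomes -32; next count becomes 31; next final value -62; both end at -62.
Sweeping the whole domain (56 inputs) finds no disagreement.
verdict: equivalent


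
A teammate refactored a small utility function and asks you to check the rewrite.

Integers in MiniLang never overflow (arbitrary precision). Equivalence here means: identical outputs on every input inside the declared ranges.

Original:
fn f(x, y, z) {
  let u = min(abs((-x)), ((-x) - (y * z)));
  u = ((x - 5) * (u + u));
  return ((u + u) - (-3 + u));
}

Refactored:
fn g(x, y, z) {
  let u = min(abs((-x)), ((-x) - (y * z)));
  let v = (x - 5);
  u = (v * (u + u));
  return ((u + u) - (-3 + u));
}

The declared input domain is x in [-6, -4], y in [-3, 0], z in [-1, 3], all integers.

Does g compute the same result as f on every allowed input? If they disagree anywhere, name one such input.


Behavior is preserved: although statement counts differ, local variable names differ, the outputs never diverge.
As a probe, take x=-4, y=-2, z=-1: f runs u = 2; u = -36; return -33; g runs u = 2; v = -9; u = -36; return -33; both end at -33.
Every one of the 60 inputs gives matching results.
verdict: equivalent


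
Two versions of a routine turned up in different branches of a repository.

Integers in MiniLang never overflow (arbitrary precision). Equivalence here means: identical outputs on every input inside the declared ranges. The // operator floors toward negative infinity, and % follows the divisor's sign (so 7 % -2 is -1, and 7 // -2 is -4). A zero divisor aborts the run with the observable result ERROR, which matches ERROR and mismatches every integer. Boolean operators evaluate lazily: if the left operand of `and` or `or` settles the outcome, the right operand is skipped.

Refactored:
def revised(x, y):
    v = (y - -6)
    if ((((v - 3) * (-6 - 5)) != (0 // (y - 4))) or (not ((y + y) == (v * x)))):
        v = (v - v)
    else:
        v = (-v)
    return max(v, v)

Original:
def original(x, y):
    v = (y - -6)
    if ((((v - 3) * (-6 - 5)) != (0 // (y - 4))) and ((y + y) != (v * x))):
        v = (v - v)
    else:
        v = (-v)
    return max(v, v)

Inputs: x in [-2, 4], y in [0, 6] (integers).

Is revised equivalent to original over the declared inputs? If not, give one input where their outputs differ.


Not equivalent: x=0, y=0 separates them (-6 vs 0).
original: v becomes 6; next ((((v - 3) * (-6 - 5)) != (0 // (y - 4))) and ((y + y) != (v * x))) evaluates to false; next v becomes -6; next final value -6
revised: v becomes 6; next ((((v - 3) * (-6 - 5)) != (0 // (y - 4))) or (not ((y + y) == (v * x)))) evaluates to true; next v becomes 0; next final value 0
verdict: not equivalent; witness: x=0, y=0


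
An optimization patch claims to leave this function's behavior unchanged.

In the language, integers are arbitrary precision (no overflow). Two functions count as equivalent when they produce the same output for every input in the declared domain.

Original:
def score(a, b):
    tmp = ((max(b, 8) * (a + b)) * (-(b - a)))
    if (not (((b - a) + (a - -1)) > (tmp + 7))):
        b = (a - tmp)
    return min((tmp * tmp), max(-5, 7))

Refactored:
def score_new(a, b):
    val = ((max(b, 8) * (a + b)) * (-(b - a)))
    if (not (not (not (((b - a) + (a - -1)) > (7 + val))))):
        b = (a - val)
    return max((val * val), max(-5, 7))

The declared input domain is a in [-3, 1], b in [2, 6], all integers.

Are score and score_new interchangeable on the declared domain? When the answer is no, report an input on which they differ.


At a=-3, b=2: score gives 7, score_new gives 1600.
verdict: not equivalent; witness: a=-3, b=2


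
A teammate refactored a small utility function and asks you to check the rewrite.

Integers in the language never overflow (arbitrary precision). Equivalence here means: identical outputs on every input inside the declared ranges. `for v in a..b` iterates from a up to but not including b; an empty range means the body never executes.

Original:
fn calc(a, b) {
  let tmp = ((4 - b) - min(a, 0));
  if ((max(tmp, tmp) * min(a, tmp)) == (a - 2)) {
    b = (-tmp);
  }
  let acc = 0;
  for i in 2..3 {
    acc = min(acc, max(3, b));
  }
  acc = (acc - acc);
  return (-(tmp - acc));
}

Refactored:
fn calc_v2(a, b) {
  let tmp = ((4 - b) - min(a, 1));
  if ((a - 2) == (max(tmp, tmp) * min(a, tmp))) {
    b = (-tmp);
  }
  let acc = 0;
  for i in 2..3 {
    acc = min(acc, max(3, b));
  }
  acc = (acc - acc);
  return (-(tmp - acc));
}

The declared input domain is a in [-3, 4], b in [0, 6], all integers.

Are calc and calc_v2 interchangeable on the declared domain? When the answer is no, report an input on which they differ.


These are not equivalent — on a=1, b=0 the outputs split (-4 vs -3).
calc: tmp=4, then ((max(tmp, tmp) * min(a, tmp)) == (a - 2)) is false, then acc=0, then (i=2), then acc=0, then acc=0, then returns -4
calc_v2: tmp=3, then ((a - 2) == (max(tmp, tmp) * min(a, tmp))) is false, then acc=0, then (i=2), then acc=0, then acc=0, then returns -3
verdict: not equivalent; witness: a=1, b=0


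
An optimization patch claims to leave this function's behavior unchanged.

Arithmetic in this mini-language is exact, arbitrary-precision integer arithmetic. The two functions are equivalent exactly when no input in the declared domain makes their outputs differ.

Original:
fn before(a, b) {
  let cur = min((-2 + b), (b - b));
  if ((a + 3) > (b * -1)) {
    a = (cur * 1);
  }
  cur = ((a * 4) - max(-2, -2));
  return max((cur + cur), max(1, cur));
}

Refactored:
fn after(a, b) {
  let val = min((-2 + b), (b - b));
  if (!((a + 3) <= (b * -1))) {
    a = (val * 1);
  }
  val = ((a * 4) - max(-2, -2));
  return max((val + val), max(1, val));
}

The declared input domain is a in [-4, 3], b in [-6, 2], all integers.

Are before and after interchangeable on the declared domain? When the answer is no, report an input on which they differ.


Behavior is preserved: although comparison usage differs; also boolean connective usage differs; also local variable names differ, the outputs never diverge.
Tracing a=-4, b=-6: before: cur = -8; ((a + 3) > (b * -1)) -> false; cur = -14; return 1 | after: val = -8; (!((a + 3) <= (b * -1))) -> false; val = -14; return 1 — matching result 1.
Every one of the 72 inputs gives matching results.
verdict: equivalent


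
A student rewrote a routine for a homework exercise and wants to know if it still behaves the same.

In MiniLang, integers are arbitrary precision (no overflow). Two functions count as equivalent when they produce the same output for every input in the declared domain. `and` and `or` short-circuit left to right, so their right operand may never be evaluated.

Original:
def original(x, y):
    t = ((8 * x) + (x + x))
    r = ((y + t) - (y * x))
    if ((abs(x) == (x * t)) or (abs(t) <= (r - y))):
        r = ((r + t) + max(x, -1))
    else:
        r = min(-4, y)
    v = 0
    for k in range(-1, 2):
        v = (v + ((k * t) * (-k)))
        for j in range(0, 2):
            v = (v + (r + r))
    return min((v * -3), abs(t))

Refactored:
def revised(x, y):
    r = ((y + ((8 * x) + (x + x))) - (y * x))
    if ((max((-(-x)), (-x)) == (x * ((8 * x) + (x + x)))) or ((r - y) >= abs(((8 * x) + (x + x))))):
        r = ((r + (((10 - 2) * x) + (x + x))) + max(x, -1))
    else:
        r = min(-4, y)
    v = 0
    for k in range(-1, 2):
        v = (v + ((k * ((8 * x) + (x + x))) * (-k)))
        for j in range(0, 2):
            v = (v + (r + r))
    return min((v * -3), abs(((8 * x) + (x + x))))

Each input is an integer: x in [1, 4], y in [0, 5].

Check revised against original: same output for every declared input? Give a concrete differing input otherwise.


Equivalent — the differences include statement counts differ; also constant usage differs; also min/max/abs usage differs; also comparison usage differs; also arithmetic usage differs; also local variable names differ, yet no declared input distinguishes the two.
As a probe, take x=4, y=1: original runs t=40, then r=37, then ((abs(x) == (x * t)) or (abs(t) <= (r - y))) is false, then r=-4, then v=0, then (k=-1), then v=-40, then (j=0), then v=-48, then (j=1), then v=-56, then (k=0), then v=-56, then (j=0), then v=-64, then (j=1), then v=-72, then (k=1), then v=-112, then (j=0), then v=-120, then (j=1), then v=-128, then returns 40; revised runs r=37, then ((max((-(-x)), (-x)) == (x * ((8 * x) + (x + x)))) or ((r - y) >= abs(((8 * x) + (x + x))))) is false, then r=-4, then v=0, then (k=-1), then v=-40, then (j=0), then v=-48, then (j=1), then v=-56, then (k=0), then v=-56, then (j=0), then v=-64, then (j=1), then v=-72, then (k=1), then v=-112, then (j=0), then v=-120, then (j=1), then v=-128, then returns 40; both end at 40.
An exhaustive pass over the 24 declared inputs shows identical outputs.
verdict: equivalent


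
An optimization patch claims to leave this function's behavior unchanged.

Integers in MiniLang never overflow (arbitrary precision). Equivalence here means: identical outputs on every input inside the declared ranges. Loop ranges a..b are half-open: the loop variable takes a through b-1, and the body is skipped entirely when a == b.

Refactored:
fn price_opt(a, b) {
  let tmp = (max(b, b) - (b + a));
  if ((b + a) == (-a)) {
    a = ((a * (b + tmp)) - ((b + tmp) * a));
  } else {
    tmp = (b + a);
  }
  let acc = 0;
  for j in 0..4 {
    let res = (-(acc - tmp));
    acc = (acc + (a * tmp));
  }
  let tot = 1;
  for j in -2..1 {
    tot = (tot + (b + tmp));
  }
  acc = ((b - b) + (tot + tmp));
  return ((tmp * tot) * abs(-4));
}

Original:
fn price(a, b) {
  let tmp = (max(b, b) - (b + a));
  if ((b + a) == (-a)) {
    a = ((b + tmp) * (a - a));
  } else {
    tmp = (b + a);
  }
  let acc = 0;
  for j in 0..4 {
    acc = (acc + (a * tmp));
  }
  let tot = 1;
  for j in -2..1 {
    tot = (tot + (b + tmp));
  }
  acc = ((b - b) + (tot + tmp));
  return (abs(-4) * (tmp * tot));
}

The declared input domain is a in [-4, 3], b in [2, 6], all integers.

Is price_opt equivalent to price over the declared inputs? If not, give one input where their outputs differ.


Comparing the listings, the differences include: statement counts differ, plus arithmetic usage differs, plus local variable names differ.
Spot check at a=-1, b=4 — price: tmp=1, then ((b + a) == (-a)) is false, then tmp=3, then acc=0, then (j=0), then acc=-3, then (j=1), then acc=-6, then (j=2), then acc=-9, then (j=3), then acc=-12, then tot=1, then (j=-2), then tot=8, then (j=-1), then tot=15, then (j=0), then tot=22, then acc=25, then returns 264. price_opt: tmp=1, then ((b + a) == (-a)) is false, then tmp=3, then acc=0, then (j=0), then res=3, then acc=-3, then (j=1), then res=6, then acc=-6, then (j=2), then res=9, then acc=-9, then (j=3), then res=12, then acc=-12, then tot=1, then (j=-2), then tot=8, then (j=-1), then tot=15, then (j=0), then tot=22, then acc=25, then returns 264. Both give 264.
Checked all 40 inputs in the declared domain: the outputs agree on every one.
verdict: equivalent


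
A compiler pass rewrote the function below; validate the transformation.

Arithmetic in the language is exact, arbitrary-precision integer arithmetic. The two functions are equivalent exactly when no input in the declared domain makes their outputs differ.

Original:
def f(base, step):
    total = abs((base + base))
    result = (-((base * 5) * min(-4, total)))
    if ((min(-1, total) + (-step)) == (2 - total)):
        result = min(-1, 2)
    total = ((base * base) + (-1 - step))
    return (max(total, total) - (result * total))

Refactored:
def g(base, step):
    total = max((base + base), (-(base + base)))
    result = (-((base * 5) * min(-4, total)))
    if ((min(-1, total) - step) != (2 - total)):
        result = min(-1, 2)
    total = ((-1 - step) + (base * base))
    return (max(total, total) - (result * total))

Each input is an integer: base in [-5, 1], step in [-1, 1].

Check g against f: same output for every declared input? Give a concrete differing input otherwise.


Run the pair on base=-5, step=-1.
f: total becomes 10; next result becomes -100; next ((min(-1, total) + (-step)) == (2 - total)) evaluates to false; next total becomes 25; next final value 2525
g: total becomes 10; next result becomes -100; next ((min(-1, total) - step) != (2 - total)) evaluates to true; next result becomes -1; next total becomes 25; next final value 50
2525 != 50, so the rewrite changes behavior.
verdict: not equivalent; witness: base=-5, step=-1


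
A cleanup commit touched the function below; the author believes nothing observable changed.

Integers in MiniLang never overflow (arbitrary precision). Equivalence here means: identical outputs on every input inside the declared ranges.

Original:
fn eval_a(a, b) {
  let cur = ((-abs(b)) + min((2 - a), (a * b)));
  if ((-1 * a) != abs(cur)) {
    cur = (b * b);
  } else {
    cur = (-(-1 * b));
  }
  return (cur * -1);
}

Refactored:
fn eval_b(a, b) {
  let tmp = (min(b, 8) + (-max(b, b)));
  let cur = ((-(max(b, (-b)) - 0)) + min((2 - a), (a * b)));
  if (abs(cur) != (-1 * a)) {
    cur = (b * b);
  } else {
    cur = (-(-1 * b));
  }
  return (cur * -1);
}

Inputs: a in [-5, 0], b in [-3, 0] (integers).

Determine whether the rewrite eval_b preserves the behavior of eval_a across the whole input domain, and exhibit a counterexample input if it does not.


Equivalent — the differences include arithmetic usage differs; also min/max/abs usage differs; also statement counts differ; also constant usage differs; also local variable names differ, yet no declared input distinguishes the two.
Tracing a=-3, b=-1: eval_a: cur := 2 | ((-1 * a) != abs(cur)): true | cur := 1 | result -1 | eval_b: tmp := 0 | cur := 2 | (abs(cur) != (-1 * a)): true | cur := 1 | result -1 — matching result -1.
An exhaustive pass over the 24 declared inputs shows identical outputs.
verdict: equivalent


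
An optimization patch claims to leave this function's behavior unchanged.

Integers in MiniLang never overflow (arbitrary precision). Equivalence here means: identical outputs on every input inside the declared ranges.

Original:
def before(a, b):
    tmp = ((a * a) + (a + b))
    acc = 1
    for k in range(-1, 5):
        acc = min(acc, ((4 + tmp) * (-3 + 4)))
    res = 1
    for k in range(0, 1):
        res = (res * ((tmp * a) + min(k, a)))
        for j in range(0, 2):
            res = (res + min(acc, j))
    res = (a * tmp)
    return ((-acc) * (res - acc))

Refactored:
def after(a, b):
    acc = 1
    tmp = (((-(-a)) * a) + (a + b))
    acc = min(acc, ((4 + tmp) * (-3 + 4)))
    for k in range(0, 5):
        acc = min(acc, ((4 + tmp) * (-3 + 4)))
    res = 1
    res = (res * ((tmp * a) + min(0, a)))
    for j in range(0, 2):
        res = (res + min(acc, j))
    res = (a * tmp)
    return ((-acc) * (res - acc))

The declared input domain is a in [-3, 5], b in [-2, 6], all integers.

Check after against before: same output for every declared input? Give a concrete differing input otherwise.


This is a faithful refactor — loop structure differs; and constant usage differs; and arithmetic usage differs; and min/max/abs usage differs, but the computed results match everywhere.
Spot check at a=0, b=0 — before: tmp becomes 0; next acc becomes 1; next at k=-1:; next acc becomes 1; next at k=0:; next acc becomes 1; next at k=1:; next acc becomes 1; next at k=2:; next acc becomes 1; next at k=3:; next acc becomes 1; next at k=4:; next acc becomes 1; next res becomes 1; next at k=0:; next res becomes 0; next at j=0:; next res becomes 0; next at j=1:; next res becomes 1; next res becomes 0; next final value 1. after: acc becomes 1; next tmp becomes 0; next acc becomes 1; next at k=0:; next acc becomes 1; next at k=1:; next acc becomes 1; next at k=2:; next acc becomes 1; next at k=3:; next acc becomes 1; next at k=4:; next acc becomes 1; next res becomes 1; next res becomes 0; next at j=0:; next res becomes 0; next at j=1:; next res becomes 1; next res becomes 0; next final value 1. Both give 1.
Checked all 81 inputs in the declared domain: the outputs agree on every one.
verdict: equivalent


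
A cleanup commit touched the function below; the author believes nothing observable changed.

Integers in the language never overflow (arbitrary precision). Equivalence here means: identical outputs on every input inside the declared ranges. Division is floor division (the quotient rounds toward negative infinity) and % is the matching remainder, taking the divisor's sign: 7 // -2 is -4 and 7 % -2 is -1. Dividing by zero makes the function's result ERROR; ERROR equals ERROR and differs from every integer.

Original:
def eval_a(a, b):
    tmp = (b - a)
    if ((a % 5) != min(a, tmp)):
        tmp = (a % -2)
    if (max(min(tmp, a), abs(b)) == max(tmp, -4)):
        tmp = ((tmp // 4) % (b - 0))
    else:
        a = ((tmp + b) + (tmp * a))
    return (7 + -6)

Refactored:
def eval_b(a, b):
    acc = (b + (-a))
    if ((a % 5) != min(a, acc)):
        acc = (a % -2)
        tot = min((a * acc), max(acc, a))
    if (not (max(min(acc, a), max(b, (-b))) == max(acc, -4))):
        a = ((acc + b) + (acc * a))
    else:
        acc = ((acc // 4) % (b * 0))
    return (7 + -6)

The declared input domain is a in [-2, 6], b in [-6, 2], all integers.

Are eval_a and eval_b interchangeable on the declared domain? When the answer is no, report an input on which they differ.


Input a=0, b=1: 1 from eval_a versus ERROR from eval_b.
verdict: not equivalent; witness: a=0, b=1


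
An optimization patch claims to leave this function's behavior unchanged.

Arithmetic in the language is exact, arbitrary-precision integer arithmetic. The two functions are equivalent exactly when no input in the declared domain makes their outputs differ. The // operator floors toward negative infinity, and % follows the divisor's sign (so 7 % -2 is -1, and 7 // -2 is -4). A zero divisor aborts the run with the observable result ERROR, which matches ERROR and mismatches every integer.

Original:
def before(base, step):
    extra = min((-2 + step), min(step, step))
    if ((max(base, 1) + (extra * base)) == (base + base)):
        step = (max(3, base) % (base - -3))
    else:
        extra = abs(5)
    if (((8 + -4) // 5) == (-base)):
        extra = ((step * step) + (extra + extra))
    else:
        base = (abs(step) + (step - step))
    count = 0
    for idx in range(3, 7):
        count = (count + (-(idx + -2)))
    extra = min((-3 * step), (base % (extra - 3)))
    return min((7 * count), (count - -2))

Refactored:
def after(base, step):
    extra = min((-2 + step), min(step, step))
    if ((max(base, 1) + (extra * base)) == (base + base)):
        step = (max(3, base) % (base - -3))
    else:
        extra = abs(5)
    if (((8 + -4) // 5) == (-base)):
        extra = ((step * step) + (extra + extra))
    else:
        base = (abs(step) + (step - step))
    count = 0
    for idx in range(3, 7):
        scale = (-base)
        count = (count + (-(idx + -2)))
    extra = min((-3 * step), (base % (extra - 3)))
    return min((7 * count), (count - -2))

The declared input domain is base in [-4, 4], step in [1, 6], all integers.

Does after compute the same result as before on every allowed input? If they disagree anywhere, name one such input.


Equivalent — the differences include statement counts differ, and local variable names differ, yet no declared input distinguishes the two.
Spot check at base=-3, step=1 — before: extra := -1 | ((max(base, 1) + (extra * base)) == (base + base)): false | extra := 5 | (((8 + -4) // 5) == (-base)): false | base := 1 | count := 0 | iter idx=3: | count := -1 | iter idx=4: | count := -3 | iter idx=5: | count := -6 | iter idx=6: | count := -10 | extra := -3 | result -70. after: extra := -1 | ((max(base, 1) + (extra * base)) == (base + base)): false | extra := 5 | (((8 + -4) // 5) == (-base)): false | base := 1 | count := 0 | iter idx=3: | scale := -1 | count := -1 | iter idx=4: | scale := -1 | count := -3 | iter idx=5: | scale := -1 | count := -6 | iter idx=6: | scale := -1 | count := -10 | extra := -3 | result -70. Both give -70.
Across all 54 domain points the two functions coincide.
verdict: equivalent
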